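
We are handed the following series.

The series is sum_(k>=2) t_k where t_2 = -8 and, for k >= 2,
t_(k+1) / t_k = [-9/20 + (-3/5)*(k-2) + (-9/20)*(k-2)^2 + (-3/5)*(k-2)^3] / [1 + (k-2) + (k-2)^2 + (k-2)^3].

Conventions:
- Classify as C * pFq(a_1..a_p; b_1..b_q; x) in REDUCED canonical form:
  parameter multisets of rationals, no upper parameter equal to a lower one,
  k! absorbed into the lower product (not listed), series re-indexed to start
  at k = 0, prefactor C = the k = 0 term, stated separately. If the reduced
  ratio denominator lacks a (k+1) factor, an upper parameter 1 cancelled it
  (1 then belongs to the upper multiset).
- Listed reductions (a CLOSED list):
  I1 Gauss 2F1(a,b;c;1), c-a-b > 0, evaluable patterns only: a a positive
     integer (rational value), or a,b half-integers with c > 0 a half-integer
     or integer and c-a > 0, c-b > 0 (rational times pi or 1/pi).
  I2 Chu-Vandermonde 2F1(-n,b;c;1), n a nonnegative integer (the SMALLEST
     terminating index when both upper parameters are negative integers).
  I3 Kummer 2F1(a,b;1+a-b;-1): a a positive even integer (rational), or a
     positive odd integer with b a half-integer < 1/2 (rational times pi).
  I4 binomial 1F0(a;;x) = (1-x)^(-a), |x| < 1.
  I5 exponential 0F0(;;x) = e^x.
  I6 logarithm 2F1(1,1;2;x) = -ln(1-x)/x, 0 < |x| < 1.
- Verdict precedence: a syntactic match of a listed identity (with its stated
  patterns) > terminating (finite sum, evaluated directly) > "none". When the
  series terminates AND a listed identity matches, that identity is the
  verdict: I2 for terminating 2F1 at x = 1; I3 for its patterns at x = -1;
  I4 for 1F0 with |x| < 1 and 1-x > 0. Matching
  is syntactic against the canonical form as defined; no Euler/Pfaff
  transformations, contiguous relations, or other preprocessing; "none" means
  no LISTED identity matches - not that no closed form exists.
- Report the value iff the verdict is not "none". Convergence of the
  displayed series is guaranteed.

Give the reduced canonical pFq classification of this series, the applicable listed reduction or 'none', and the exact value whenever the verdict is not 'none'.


This is -8 * 1F0(3/4; -; -3/5) in reduced canonical form. Verdict: the I4 binomial reduction matches (the 1F0 binomial series: exponent -3/4, x = -3/5). Value: (-8) * (8/5)^(-3/4).

Key observation: t_0 being -8, cancel k^2 + 1 from the displayed ratio first; then C = -8, x = -3/5.
Adjacent-term ratio: r(k) = (-3/5) * (k+3/4) / [(k+1)] ; factor over Q: parameters, x = (-3/5), and C = -8.


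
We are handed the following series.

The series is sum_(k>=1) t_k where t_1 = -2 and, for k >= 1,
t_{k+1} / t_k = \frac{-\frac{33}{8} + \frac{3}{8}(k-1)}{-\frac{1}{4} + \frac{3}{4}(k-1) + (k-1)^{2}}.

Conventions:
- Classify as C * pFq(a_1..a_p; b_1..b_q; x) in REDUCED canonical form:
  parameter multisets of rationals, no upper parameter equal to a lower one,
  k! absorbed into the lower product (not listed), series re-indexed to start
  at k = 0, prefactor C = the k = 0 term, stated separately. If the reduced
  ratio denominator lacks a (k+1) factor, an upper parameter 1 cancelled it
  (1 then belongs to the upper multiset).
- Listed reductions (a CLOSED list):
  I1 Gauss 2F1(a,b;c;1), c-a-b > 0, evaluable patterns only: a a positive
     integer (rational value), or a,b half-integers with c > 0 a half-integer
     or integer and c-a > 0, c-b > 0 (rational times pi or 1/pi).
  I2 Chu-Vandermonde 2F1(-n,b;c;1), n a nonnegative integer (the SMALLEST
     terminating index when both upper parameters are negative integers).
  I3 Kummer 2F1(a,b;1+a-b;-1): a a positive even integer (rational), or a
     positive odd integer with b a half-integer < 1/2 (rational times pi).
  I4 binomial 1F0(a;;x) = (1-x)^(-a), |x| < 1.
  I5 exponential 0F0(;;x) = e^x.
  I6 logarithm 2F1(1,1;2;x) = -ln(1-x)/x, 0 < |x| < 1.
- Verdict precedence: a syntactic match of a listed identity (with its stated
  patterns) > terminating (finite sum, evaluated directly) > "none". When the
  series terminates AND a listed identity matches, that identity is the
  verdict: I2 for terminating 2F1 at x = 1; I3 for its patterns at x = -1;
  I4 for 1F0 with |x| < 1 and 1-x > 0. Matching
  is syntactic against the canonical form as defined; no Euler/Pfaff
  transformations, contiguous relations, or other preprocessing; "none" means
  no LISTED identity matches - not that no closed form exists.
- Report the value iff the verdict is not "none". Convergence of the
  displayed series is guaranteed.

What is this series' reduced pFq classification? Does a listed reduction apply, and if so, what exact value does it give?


Classification (C = -2): 1F1 with upper {-11}, lower {-\frac{1}{4}}, argument x = \frac{3}{8}. Verdict: terminating at k = 11: the factor (-11)_k kills every later term; summing the 12 survivors is exact. Exact value: \frac{3429381909791}{486010004480}.

Key observation: t_0 = -2 here, and roots of the ratio polynomials (C = -2, x = 3/8) are the negated parameters.
Adjacent-term ratio: r(k) = \frac{3}{8} * (k-11) / [(k-\frac{1}{4}) (k+1)] - rational; roots negated = parameters, x = \frac{3}{8}, C = -2.


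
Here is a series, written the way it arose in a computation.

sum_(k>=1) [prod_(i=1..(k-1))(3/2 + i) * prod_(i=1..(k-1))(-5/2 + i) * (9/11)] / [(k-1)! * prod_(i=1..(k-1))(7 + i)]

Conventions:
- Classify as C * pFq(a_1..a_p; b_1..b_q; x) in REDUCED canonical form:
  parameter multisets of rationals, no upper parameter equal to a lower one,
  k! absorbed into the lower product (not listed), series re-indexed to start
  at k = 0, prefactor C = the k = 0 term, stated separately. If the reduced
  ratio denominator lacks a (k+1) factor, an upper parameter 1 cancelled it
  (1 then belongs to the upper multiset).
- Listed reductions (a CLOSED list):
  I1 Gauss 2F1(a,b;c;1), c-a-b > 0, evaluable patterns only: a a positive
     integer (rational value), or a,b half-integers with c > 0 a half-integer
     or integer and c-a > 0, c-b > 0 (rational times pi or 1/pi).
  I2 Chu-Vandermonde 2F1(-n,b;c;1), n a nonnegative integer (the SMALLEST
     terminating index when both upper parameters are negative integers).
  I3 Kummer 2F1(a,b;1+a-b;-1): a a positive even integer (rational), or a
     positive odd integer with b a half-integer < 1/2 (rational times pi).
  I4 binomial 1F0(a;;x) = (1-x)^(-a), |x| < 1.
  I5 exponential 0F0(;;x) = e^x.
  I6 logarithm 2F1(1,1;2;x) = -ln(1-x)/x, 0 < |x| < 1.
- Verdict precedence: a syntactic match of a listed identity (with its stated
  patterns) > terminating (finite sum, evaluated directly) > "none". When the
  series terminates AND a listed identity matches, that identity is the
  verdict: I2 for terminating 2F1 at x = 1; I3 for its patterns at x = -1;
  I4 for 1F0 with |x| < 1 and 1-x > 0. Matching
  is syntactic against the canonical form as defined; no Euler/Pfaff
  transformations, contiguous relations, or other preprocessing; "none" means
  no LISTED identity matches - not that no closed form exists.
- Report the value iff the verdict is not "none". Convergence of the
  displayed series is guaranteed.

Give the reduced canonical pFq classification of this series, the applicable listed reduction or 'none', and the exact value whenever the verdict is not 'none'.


x = 1 here; the reduced form reads 2F1, upper {-3/2, 5/2}, lower {8}, C = 9/11. Verdict: Gauss (I1, half-integer pattern) matches (x = 1; upper {-3/2, 5/2} half-integers, c = 8 in the evaluable pattern). Hence: (4194304/2807805) / pi.

Structural cue: x = 1 and the lower running product (C = 9/11, x = 1) is a rising factorial.
Step ratio: r(k) = 1 * (k-3/2) (k+5/2) / [(k+8) (k+1)] - rational in k. x = 1; t_0 = 9/11; negate the roots.


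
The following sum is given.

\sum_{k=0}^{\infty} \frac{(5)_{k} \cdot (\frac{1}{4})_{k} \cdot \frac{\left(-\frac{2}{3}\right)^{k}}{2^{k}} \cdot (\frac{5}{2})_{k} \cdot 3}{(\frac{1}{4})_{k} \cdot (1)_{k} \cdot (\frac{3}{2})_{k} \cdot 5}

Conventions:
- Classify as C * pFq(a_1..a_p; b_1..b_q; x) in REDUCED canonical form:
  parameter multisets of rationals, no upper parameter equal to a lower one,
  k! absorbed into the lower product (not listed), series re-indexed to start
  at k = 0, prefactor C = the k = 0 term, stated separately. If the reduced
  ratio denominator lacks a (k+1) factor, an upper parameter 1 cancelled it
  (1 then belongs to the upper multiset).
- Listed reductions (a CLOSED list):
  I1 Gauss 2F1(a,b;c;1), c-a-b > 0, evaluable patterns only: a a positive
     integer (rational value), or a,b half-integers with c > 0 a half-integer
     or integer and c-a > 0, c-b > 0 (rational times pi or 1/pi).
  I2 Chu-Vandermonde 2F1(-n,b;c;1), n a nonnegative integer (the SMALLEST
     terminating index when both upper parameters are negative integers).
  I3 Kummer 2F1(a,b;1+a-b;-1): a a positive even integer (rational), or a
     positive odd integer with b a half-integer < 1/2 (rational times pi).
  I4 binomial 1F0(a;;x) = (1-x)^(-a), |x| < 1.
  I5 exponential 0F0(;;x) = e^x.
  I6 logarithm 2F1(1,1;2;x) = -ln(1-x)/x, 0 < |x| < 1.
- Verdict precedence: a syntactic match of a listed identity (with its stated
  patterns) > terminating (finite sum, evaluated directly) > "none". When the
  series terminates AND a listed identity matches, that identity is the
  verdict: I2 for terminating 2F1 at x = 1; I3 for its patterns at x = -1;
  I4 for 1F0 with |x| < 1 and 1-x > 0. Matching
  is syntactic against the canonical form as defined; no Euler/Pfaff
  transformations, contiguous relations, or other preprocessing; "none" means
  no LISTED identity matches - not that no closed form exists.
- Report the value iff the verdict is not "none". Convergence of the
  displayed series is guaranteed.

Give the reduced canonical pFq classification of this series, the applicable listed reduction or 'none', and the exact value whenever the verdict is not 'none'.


With C = \frac{3}{5}: the canonical form is 2F1(\frac{5}{2}, 5; \frac{3}{2}; -\frac{1}{3}). Verdict: none. Every listed pattern misses the 2F1 form at -\frac{1}{3}, upper {\frac{5}{2}, 5}.

The tell: with t_0 = \frac{3}{5}, the parameter 1/4 appears in both the upper and lower lists and cancels.
Consecutive-term ratio: r(k) = -\frac{1}{3} * (k+\frac{5}{2}) (k+5) / [(k+\frac{3}{2}) (k+1)] - poly over poly, x = -\frac{1}{3} from leading terms; C = \frac{3}{5} at k = 0.


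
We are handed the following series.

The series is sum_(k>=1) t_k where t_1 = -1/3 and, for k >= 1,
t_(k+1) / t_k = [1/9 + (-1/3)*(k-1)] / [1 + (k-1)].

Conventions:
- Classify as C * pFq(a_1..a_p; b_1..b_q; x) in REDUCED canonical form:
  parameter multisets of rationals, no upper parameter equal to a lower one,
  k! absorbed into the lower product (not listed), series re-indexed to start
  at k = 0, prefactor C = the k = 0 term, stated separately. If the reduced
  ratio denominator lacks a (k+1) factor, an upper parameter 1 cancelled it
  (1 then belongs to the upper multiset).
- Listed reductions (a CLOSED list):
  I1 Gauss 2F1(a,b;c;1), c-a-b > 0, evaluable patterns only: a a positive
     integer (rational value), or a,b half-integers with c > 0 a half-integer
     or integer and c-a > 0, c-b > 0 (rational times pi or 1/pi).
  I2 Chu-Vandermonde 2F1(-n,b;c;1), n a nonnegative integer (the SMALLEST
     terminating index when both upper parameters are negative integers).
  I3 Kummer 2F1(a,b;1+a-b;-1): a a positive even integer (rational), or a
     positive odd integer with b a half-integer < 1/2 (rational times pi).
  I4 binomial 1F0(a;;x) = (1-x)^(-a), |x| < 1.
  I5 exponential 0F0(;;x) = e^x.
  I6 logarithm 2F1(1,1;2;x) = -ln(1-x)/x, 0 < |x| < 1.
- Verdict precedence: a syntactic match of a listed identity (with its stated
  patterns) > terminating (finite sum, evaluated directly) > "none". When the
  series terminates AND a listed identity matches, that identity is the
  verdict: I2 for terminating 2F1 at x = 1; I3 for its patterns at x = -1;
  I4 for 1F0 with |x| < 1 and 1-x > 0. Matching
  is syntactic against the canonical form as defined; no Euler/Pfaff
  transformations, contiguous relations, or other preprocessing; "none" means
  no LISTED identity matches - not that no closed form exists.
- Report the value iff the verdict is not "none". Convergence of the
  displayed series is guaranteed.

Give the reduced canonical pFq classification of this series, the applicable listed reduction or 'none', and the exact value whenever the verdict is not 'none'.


The tell: t_0 being -1/3, roots of the ratio polynomials (prefactor -1/3) are the negated parameters.
Ratio: r(k) = (-1/3) * (k-1/3) / [(k+1)] - rational; roots negated = parameters, x = (-1/3), C = -1/3.

This is -1/3 * 1F0(-1/3; -; -1/3) in reduced canonical form. Verdict: binomial (I4) applies (the 1F0 binomial series: exponent 1/3, x = -1/3). Sum: (-1/3) * (4/3)^(1/3).


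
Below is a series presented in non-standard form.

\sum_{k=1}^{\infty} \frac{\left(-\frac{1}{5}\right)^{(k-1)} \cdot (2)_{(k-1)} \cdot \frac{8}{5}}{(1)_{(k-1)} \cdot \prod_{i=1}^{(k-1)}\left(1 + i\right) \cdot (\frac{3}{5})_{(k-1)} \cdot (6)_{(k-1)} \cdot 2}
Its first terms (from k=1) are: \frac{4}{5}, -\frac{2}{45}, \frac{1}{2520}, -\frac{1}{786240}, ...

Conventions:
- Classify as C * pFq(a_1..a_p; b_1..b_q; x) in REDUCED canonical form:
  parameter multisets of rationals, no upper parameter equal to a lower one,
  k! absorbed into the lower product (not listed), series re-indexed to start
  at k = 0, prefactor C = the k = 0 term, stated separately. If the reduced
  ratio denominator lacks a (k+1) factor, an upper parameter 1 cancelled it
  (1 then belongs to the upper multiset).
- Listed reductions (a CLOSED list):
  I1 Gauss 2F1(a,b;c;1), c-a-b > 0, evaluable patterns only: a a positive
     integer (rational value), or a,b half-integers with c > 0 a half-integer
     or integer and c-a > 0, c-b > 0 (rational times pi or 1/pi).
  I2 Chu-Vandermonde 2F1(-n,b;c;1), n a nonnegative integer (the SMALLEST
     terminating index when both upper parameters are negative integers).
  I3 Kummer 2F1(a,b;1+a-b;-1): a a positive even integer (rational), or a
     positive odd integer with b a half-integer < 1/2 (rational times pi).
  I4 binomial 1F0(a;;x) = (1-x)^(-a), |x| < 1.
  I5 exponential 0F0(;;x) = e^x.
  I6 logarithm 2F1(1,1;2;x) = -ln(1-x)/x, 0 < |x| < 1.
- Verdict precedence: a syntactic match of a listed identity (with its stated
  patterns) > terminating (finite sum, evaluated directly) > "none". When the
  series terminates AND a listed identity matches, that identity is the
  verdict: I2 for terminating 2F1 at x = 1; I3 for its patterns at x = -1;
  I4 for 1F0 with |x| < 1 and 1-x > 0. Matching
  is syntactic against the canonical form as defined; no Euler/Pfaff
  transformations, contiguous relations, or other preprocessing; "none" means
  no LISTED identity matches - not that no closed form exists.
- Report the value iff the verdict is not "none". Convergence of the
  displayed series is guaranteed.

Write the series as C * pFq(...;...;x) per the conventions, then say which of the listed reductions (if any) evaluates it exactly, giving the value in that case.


With C = \frac{4}{5}: the canonical form is 0F2(-; \frac{3}{5}, 6; -\frac{1}{5}). Verdict: none. Every listed pattern misses the 0F2 form at -\frac{1}{5}, upper {-}.

First insight: t_0 = \frac{4}{5} here, and the lower running product (prefactor 4/5) is a rising factorial.
Adjacent-term ratio: r(k) = -\frac{1}{5} * 1 / [(k+\frac{3}{5}) (k+6) (k+1)] - poly over poly, x = -\frac{1}{5} from leading terms; C = \frac{4}{5} at k = 0.


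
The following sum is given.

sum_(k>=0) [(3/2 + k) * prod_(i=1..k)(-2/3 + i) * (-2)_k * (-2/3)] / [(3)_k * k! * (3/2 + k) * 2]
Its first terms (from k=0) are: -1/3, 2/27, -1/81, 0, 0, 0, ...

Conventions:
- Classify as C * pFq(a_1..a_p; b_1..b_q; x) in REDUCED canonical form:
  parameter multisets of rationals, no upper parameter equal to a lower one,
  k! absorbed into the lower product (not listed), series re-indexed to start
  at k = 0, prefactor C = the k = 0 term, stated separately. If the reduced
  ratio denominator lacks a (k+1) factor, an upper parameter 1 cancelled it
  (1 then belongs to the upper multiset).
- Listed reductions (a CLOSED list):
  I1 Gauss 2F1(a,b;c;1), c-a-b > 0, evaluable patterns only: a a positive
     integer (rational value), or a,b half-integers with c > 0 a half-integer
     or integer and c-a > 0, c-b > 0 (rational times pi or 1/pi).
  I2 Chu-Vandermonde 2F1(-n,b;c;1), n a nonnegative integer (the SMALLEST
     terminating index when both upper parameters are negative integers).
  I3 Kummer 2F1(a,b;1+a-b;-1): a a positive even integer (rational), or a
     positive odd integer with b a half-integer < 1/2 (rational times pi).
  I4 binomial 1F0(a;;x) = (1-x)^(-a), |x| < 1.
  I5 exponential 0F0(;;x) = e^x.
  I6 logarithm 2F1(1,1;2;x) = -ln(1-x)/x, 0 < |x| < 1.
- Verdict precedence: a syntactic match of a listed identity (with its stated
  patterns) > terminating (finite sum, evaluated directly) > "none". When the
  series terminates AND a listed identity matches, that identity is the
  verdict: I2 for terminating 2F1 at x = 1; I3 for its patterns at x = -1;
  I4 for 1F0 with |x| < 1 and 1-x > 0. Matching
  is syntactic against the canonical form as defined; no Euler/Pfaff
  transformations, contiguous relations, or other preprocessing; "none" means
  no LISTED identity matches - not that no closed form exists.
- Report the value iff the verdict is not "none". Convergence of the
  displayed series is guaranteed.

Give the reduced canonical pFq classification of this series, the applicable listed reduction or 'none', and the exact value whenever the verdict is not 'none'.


x = 1 here; the reduced form reads 2F1, upper {-2, 1/3}, lower {3}, C = -1/3. Verdict (x = 1): Chu-Vandermonde (I2) applies (terminating 2F1 at x = 1 with n = 2, b = 1/3, c = 3). Sum: -22/81.

The tell: t_0 = -1/3 here, and the running product (C = -1/3, x = 1) telescopes to a rising factorial.
Term ratio: r(k) = 1 * (k-2) (k+1/3) / [(k+3) (k+1)] - poly over poly, x = 1 from leading terms; C = -1/3 at k = 0.


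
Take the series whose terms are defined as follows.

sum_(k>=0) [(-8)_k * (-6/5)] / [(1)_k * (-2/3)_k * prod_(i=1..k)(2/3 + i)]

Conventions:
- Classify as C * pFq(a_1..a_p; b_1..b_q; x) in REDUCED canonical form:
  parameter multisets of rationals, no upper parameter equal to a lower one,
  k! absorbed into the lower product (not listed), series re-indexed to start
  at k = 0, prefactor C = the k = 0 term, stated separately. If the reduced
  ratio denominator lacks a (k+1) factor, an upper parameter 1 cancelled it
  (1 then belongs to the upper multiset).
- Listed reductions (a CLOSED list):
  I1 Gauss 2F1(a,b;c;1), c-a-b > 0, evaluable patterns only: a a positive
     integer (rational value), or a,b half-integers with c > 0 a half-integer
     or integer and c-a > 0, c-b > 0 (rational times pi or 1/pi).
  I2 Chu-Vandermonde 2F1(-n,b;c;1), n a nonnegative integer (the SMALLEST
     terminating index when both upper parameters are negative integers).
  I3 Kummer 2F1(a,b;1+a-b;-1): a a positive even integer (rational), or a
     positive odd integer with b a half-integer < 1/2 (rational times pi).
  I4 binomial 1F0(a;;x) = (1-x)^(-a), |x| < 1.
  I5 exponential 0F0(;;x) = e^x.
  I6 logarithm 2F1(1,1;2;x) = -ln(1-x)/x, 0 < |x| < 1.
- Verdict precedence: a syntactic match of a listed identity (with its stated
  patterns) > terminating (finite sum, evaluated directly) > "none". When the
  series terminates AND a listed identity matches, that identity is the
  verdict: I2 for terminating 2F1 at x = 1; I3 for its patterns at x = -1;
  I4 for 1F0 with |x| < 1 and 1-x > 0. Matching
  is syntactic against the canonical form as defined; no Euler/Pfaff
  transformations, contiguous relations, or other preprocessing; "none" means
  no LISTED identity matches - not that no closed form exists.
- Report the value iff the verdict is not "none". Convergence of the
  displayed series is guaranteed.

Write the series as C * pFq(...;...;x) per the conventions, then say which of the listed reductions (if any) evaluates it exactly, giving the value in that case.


At argument 1: a 1F2 with upper {-8}, lower {-2/3, 5/3}, scaled by C = -6/5. Verdict: terminating at k = 8: the factor (-8)_k kills every later term; summing the 9 survivors is exact. Its exact value is 81726362563707507/6929561999360000.

First insight: with t_0 = -6/5, (1)_k (C = -6/5, x = 1) is k! itself.
Consecutive-term ratio: r(k) = 1 * (k-8) / [(k-2/3) (k+5/3) (k+1)] - rational in k, leading ratio 1; with t_0 = -6/5, classification follows.


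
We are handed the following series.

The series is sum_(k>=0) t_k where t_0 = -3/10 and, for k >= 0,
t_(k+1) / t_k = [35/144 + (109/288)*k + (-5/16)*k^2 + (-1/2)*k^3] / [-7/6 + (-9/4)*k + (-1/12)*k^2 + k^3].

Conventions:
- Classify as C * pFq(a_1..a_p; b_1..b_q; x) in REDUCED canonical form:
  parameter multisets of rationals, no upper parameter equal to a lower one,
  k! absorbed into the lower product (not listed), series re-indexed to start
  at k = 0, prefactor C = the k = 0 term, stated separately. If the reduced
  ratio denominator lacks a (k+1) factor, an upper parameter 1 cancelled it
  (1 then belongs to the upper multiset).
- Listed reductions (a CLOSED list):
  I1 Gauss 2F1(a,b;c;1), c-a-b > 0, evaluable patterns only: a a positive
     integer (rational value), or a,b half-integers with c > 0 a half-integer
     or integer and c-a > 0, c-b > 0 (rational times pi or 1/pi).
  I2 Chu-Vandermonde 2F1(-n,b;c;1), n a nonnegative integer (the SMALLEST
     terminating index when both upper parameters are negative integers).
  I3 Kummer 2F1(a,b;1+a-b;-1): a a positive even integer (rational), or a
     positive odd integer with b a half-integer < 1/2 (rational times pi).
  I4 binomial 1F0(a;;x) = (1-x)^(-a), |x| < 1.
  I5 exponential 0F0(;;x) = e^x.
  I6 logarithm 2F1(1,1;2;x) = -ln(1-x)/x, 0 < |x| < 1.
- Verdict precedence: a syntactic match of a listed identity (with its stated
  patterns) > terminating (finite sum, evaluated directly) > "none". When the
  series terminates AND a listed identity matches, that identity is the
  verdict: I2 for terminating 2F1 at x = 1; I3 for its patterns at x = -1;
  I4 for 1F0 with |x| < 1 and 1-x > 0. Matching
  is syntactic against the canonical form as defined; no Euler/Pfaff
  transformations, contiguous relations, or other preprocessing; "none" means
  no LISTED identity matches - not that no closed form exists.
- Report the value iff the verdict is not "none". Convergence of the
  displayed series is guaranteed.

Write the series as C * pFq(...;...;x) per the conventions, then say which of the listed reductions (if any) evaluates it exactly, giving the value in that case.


Canonical form: C = -3/10 times 2F1 with upper {-7/8, 5/6}, lower {-7/4}, x = -1/2. Verdict: none. A 2F1 with upper {-7/8, 5/6} fits none of I1-I6 at x = -1/2; the sum runs forever.

Key observation: t_0 being -3/10, the ratio is unreduced: k + 2/3 divides both sides (C = -3/10).
Ratio: r(k) = (-1/2) * (k-7/8) (k+5/6) / [(k-7/4) (k+1)] - rational in k. x = (-1/2); t_0 = -3/10; negate the roots.


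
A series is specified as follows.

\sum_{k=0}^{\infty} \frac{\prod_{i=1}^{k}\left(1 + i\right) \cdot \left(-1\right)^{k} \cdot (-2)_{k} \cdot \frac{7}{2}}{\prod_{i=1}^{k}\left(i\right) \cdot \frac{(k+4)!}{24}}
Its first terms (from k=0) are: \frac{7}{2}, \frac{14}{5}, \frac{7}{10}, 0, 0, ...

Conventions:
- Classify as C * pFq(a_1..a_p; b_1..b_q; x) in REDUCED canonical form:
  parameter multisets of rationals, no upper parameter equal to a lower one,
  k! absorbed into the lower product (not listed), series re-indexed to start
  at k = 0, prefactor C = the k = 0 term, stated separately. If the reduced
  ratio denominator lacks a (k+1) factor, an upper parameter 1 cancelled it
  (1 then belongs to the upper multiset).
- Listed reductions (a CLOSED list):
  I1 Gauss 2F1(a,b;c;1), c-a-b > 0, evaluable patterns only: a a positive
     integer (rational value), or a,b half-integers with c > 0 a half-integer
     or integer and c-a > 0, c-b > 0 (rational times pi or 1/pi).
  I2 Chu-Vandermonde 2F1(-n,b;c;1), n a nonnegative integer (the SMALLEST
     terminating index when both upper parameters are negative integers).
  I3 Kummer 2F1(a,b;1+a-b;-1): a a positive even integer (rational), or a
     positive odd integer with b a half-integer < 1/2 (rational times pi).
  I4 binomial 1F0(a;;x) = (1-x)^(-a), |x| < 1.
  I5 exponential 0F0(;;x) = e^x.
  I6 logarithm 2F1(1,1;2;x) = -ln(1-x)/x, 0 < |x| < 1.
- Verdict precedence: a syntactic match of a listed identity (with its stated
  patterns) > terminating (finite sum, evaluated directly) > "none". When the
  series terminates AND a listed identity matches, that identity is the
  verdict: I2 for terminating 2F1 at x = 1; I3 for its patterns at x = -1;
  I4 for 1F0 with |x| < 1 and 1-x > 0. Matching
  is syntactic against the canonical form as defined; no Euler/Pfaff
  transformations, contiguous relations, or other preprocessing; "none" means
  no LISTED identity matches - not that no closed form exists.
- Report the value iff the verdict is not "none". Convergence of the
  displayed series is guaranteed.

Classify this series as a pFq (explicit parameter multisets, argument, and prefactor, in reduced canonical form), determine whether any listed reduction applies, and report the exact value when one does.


This is \frac{7}{2} * 2F1(-2, 2; 5; -1) in reduced canonical form. Verdict (x = -1): Kummer's theorem (I3) applies (x = -1; c = 5 equals 1+a-b for upper {-2, 2}: listed pattern). Value: 7.

The tell: t_0 = \frac{7}{2} here, and the running product (C = 7/2, x = -1) telescopes to a rising factorial.
Step ratio: r(k) = -1 * (k-2) (k+2) / [(k+5) (k+1)] - rational in k, leading ratio -1; with t_0 = \frac{7}{2}, classification follows.


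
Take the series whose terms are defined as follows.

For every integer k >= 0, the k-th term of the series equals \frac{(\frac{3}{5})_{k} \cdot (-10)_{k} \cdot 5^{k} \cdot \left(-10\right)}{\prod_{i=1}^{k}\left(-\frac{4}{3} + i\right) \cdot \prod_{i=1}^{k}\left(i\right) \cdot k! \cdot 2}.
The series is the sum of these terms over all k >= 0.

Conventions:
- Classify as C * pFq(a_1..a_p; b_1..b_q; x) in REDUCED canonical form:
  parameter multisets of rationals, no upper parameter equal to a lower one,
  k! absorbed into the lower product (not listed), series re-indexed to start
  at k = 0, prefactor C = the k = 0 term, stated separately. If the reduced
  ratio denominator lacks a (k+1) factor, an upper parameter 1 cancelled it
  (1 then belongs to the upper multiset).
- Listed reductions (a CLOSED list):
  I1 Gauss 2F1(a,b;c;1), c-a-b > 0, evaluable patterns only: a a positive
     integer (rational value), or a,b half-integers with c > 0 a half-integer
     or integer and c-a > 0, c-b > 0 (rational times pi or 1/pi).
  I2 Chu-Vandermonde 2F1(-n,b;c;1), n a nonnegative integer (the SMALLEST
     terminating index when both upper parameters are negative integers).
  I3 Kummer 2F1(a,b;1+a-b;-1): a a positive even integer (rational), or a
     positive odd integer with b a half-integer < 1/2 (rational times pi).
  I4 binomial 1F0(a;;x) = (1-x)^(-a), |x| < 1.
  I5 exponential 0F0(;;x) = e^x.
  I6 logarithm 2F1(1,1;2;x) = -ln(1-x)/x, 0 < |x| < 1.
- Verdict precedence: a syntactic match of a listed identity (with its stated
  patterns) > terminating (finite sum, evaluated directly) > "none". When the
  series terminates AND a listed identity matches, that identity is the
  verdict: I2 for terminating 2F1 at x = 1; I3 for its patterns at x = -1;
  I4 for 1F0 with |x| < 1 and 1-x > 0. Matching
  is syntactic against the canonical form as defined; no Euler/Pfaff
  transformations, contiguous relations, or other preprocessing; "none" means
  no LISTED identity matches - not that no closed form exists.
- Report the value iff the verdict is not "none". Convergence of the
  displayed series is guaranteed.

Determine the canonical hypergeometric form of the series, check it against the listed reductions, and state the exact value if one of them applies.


The series (x = 5) is 2F2: upper {-10, \frac{3}{5}}, lower {-\frac{1}{3}, 1}, prefactor -5. Verdict: terminating. With -10 upstairs the series is a 11-term polynomial sum; evaluated term by term. Its exact value is -\frac{2169025619}{20944000}.

Key step: with t_0 = -5, the lower running product (prefactor -5) is a rising factorial.
Step ratio: r(k) = 5 * (k-10) (k+\frac{3}{5}) / [(k-\frac{1}{3}) (k+1) (k+1)] - rational; roots negated = parameters, x = 5, C = -5.


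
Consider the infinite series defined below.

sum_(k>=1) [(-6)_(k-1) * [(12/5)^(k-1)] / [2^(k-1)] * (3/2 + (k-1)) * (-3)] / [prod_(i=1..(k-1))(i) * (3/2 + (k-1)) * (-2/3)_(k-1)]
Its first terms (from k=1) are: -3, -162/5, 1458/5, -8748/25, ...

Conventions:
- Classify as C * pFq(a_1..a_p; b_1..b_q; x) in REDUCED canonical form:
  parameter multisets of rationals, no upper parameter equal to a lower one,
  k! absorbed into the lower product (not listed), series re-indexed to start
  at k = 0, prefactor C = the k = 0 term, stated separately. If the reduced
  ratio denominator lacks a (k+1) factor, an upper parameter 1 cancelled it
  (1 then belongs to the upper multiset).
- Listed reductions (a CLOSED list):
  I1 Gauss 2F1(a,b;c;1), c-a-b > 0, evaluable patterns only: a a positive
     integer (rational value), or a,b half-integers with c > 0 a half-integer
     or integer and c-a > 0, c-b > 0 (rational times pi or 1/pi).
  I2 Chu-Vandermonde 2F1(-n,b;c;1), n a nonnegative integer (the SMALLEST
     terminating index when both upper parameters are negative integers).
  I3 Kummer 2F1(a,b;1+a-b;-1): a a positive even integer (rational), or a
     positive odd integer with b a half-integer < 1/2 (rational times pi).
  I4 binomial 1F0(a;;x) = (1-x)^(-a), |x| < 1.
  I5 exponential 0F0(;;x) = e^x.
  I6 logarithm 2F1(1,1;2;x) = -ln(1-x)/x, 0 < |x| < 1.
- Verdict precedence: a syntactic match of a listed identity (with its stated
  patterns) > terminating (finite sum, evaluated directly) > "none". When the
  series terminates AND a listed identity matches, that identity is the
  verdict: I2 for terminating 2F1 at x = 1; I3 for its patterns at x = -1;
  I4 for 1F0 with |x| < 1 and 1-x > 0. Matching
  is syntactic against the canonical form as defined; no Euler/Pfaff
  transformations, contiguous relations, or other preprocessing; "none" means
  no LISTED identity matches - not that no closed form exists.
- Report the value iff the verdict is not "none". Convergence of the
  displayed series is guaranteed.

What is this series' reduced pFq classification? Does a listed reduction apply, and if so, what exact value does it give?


At argument 6/5: a 1F1 with upper {-6}, lower {-2/3}, scaled by C = -3. Verdict: terminating - upper parameter -6 makes this a finite sum (last index 6), evaluated exactly. Its exact value is 161458257/7109375.

The tell: t_0 = -3 here, and the two k-th powers (C = -3, x = 6/5) combine into one argument.
Ratio: r(k) = (6/5) * (k-6) / [(k-2/3) (k+1)] - rational in k. x = (6/5); t_0 = -3; negate the roots.


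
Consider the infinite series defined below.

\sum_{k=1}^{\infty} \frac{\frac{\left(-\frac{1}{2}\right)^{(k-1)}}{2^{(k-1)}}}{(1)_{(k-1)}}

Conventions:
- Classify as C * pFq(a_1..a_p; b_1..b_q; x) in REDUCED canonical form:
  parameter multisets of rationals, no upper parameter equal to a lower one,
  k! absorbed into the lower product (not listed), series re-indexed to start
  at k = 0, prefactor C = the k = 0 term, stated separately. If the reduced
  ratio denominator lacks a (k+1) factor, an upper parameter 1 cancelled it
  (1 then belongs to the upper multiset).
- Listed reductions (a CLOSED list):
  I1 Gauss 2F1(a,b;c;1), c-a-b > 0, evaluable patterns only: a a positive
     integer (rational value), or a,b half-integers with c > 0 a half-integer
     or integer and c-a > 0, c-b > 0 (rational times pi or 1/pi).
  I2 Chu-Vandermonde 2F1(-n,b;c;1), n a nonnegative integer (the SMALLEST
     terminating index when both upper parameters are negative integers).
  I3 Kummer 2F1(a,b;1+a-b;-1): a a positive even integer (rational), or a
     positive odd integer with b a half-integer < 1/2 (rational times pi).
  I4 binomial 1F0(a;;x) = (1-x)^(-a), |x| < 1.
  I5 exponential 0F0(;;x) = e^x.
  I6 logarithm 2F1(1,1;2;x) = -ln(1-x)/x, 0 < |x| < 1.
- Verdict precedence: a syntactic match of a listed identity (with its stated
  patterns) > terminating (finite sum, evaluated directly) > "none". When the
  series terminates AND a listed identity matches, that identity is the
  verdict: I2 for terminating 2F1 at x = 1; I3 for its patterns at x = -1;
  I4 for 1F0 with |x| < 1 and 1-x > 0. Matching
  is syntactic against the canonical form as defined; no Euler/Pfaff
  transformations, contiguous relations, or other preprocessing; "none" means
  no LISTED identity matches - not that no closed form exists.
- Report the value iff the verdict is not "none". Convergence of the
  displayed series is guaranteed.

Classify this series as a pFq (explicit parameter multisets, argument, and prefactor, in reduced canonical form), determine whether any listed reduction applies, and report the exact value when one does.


Reduced: x = -\frac{1}{4}, 0F0, upper = {-}, lower = {-}, C = 1. Verdict: the exponential series (I5) fires (the 0F0 exponential series at x = -\frac{1}{4}). Value: e^{-\frac{1}{4}}.

The tell: from the first term 1: the two k-th powers (C = 1, x = -1/4) combine into one argument.
Ratio: r(k) = -\frac{1}{4} * 1 / [(k+1)] - poly over poly, x = -\frac{1}{4} from leading terms; C = 1 at k = 0.


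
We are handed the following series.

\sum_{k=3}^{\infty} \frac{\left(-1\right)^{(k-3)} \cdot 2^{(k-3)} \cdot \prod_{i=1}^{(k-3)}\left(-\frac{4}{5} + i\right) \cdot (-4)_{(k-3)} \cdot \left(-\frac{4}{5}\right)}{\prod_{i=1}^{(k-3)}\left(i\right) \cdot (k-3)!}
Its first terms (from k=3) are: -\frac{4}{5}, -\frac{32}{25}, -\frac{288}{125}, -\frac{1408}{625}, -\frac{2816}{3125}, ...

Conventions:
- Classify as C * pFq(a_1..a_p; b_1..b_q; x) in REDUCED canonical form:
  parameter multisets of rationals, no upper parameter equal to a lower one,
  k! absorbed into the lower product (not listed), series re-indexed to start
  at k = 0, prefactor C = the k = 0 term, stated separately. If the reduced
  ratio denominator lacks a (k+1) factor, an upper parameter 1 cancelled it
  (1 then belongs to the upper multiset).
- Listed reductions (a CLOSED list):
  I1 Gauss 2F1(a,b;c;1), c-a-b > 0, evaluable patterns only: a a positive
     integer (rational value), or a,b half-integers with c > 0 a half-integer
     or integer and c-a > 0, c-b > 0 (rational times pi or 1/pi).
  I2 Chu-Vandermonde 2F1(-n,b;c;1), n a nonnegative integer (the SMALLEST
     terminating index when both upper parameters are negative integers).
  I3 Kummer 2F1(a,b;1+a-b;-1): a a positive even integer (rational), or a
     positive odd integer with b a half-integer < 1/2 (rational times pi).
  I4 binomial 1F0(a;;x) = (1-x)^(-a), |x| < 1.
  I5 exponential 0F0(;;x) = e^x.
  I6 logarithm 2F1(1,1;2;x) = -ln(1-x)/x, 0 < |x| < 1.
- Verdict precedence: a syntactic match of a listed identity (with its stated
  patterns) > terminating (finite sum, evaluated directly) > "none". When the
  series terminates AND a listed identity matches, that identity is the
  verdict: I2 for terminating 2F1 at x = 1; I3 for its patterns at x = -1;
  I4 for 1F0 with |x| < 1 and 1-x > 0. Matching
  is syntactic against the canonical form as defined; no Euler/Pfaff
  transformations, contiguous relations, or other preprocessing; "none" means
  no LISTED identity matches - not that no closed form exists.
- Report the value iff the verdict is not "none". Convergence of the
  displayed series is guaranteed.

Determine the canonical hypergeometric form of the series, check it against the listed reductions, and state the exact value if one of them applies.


Prefactor -\frac{4}{5}, argument -2: 2F1 with upper {-4, \frac{1}{5}} over lower {1}. Verdict: terminating - the sum ends at index 4 because -4 is a negative integer; exact evaluation follows. Value: -\frac{23556}{3125}.

The tell: with t_0 = -\frac{4}{5}, the (-1)^k factor (C = -4/5, x = -2) folds into the argument's sign.
Ratio: r(k) = -2 * (k-4) (k+\frac{1}{5}) / [(k+1) (k+1)] - rational in k, leading ratio -2; with t_0 = -\frac{4}{5}, classification follows.


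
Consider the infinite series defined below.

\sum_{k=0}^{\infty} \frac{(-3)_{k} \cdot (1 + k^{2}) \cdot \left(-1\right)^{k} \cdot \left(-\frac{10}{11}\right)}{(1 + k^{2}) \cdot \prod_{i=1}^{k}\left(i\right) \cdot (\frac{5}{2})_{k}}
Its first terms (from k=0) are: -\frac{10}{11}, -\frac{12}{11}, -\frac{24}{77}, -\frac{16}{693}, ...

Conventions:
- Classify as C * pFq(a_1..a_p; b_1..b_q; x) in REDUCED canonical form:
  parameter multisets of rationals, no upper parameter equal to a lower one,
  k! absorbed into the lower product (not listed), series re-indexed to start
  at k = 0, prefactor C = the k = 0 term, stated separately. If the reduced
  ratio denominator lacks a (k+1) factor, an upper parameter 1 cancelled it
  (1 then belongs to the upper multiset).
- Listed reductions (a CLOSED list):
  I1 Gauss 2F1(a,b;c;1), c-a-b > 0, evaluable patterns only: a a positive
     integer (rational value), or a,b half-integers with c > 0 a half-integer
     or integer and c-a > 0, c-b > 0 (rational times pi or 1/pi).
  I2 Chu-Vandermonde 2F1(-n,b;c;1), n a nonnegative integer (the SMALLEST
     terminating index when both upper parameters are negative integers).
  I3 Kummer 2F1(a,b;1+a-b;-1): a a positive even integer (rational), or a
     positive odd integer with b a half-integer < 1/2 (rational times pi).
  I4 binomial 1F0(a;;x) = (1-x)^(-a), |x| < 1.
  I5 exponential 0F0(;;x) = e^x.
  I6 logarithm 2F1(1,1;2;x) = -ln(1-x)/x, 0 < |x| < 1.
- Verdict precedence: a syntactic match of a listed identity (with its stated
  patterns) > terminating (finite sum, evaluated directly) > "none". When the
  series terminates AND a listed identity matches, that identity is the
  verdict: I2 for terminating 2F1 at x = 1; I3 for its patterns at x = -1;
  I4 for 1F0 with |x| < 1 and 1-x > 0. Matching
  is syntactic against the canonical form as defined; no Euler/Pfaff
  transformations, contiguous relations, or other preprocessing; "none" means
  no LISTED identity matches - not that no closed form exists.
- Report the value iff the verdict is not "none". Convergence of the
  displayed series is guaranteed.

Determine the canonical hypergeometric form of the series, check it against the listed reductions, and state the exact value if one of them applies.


Classification (C = -\frac{10}{11}): 1F1 with upper {-3}, lower {\frac{5}{2}}, argument x = -1. Verdict: terminating - no listed pattern fits, but -3 in the upper list cuts the series at k = 3; direct evaluation. Exact value: -\frac{1618}{693}.

The tell: from the first term -\frac{10}{11}: the product of the first k integers (prefactor -10/11) is k!.
Adjacent-term ratio: r(k) = -1 * (k-3) / [(k+\frac{5}{2}) (k+1)] ; factor over Q: parameters, x = -1, and C = -\frac{10}{11}.


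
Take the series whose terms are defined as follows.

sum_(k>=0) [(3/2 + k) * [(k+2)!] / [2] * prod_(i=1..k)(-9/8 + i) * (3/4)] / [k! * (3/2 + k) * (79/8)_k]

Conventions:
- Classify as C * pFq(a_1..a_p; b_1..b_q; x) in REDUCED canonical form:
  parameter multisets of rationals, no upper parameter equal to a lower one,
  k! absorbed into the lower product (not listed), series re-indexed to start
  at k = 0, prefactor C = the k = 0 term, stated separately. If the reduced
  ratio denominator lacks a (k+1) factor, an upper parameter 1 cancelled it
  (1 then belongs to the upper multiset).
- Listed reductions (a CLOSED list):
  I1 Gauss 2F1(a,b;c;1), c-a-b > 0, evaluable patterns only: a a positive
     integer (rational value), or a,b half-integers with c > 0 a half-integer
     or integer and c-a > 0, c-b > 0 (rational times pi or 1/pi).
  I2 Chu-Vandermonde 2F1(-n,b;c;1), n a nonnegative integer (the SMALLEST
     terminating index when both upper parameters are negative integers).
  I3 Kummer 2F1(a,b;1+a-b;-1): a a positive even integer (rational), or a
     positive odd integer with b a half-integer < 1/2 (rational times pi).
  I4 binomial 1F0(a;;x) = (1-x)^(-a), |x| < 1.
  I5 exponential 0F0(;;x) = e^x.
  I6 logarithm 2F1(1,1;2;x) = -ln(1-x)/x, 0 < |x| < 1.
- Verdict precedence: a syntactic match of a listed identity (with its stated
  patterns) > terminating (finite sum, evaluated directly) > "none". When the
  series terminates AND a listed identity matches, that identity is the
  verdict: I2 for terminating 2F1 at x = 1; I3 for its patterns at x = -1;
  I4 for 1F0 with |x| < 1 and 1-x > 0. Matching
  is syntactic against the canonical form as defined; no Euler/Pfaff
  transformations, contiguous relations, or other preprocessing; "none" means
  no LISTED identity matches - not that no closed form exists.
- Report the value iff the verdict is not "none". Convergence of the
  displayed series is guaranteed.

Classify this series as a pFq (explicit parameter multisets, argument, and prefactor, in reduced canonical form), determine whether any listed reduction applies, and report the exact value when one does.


With C = 3/4: the canonical form is 2F1(-1/8, 3; 79/8; 1). Verdict: this is the Gauss summation I1 (x = 1: the Gamma ratio telescopes since c-a-b = 7 > 0 and a = 3 in Z>0). Exact value: 11715/16384.

Key step: with t_0 = 3/4, the running product (C = 3/4) telescopes to a rising factorial.
Consecutive-term ratio: r(k) = 1 * (k-1/8) (k+3) / [(k+79/8) (k+1)] - rational in k. x = 1; t_0 = 3/4; negate the roots.
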